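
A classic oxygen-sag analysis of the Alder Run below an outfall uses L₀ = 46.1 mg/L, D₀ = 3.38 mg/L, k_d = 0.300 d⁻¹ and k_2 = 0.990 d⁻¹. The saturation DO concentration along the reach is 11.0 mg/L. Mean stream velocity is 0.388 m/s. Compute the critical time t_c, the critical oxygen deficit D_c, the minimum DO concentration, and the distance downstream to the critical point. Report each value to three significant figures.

t_c ≈ 1.46 d; D_c ≈ 9.01 mg/L; min DO ≈ 1.99 mg/L; x_c ≈ 49.0 km

At the critical point dD/dt = 0, so k_d L₀ e^(−k_d t) = k_2 D. Substituting D(t) from the Streeter–Phelps equation and solving for t gives
t_c = ln[(k_2/k_d)(1 − D₀(k_2−k_d)/(k_d L₀))] / (k_2−k_d).
Here k_2−k_d = 0.6900 d⁻¹ and 1 − D₀(k_2−k_d)/(k_d L₀) = 1 − 3.38×0.6900/(0.300×46.1) = 0.8314, so
t_c = ln(3.300 × 0.8314) / 0.6900 = 1.009 / 0.6900 = 1.463 d.
D_c = (k_d/k_2) L₀ e^(−k_d t_c) = (0.300/0.990) × 46.1 × e^(−0.300×1.463) = 0.3030 × 46.1 × 0.6448 = 9.008 mg/L.
Minimum DO = C_s − D_c = 11.0 − 9.008 = 1.992 mg/L.
x_c = v t_c = 0.388 m/s × 1.463 d × 86400 s/d = 49030 m ≈ 49.0 km.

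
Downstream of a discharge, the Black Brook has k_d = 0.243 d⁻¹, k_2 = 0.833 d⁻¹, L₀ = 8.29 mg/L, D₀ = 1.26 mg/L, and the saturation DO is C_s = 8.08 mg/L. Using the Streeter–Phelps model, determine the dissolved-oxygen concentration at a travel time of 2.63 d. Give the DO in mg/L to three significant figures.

k_d L₀/(k_2−k_d) = 0.243×8.29/(0.833−0.243) = 2.014/0.5900 = 3.414 mg/L.
e^(−k_d t) = e^(−0.243×2.630) = 0.5278; e^(−k_2 t) = e^(−0.833×2.630) = 0.1118.
D = 3.414 × (0.5278 − 0.1118) + 1.26 × 0.1118 = 1.420 + 0.1409 = 1.561 mg/L.
DO = C_s − D = 8.08 − 1.561 = 6.519 mg/L.

DO ≈ 6.52 mg/L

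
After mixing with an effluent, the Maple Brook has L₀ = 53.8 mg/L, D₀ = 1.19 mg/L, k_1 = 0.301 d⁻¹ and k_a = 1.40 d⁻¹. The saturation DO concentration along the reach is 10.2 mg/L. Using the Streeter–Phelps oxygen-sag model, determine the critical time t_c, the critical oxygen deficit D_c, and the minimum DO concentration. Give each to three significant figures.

t_c ≈ 1.32 d; D_c ≈ 7.77 mg/L; min DO ≈ 2.43 mg/L

t_c = [1/(k_a−k_1)] ln[(k_a/k_1)(1 − D₀(k_a−k_1)/(k_1 L₀))]
= [1/(1.40−0.301)] ln[(1.40/0.301)(1 − 1.19×1.099/(0.301×53.8))]
= (1/1.099) ln[4.651 × 0.9192] = 0.9099 × ln(4.276) = 0.9099 × 1.453 = 1.322 d.
D_c = (k_1/k_a) L₀ e^(−k_1 t_c) = (0.301/1.40) × 53.8 × e^(−0.301×1.322) = 0.2150 × 53.8 × 0.6717 = 7.770 mg/L.
Minimum DO = C_s − D_c = 10.2 − 7.770 = 2.430 mg/L.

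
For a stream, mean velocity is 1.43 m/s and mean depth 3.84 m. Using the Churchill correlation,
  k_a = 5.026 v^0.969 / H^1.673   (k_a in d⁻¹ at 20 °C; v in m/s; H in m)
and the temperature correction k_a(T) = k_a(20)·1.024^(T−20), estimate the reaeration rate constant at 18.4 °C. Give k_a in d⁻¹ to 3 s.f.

k_a(20) = 5.026 × 1.43^0.969 / 3.84^1.673 = 5.026 × 1.414 / 9.497 = 0.7484 d⁻¹.
k_a(18.4) = 0.7484 × 1.024^(18.4−20) = 0.7484 × 0.9628 = 0.7206 d⁻¹.

k_a ≈ 0.721 d⁻¹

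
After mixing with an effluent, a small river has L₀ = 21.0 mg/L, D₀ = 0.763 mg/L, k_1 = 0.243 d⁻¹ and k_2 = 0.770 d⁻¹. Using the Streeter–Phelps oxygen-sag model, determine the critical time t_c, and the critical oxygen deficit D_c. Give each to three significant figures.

t_c ≈ 2.03 d; D_c ≈ 4.04 mg/L

With k_2/k_1 = 3.169 and 1 − D₀(k_2−k_1)/(k_1 L₀) = 0.9212,
t_c = ln(3.169 × 0.9212) / (0.770 − 0.243) = ln(2.919) / 0.5270 = 1.071/0.5270 = 2.033 d.
L(t_c) = L₀ e^(−k_1 t_c) = 21.0 × 0.6102 = 12.81 mg/L, and at the critical point k_2 D_c = k_1 L, so D_c = (0.243/0.770) × 12.81 = 4.044 mg/L.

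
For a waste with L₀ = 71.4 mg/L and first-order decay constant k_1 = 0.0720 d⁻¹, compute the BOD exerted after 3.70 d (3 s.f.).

y_t = L₀(1 − e^(−k_1 t)) = 71.4 × (1 − e^(−0.0720×3.70))
= 71.4 × (1 − 0.7661) = 71.4 × 0.2339 = 16.70 mg/L.

y ≈ 16.7 mg/L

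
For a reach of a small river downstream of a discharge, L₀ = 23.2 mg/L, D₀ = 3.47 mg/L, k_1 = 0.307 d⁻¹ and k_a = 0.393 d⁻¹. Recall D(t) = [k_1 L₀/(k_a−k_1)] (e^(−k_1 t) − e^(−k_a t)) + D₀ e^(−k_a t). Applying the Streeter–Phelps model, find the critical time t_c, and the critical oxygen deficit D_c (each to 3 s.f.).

With k_a/k_1 = 1.280 and 1 − D₀(k_a−k_1)/(k_1 L₀) = 0.9581,
t_c = ln(1.280 × 0.9581) / (0.393 − 0.307) = ln(1.226) / 0.08600 = 0.2042/0.08600 = 2.374 d.
L(t_c) = L₀ e^(−k_1 t_c) = 23.2 × 0.4825 = 11.19 mg/L, and at the critical point k_a D_c = k_1 L, so D_c = (0.307/0.393) × 11.19 = 8.744 mg/L.

t_c ≈ 2.37 d; D_c ≈ 8.74 mg/L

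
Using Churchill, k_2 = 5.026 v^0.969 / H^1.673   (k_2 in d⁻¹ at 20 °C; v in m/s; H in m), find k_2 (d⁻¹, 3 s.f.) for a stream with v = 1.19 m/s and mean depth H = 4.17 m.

k_2 = 5.026 × 1.19^0.969 / 4.17^1.673 = 5.026 × 1.184 / 10.90 = 0.5457 d⁻¹.

k_2 ≈ 0.546 d⁻¹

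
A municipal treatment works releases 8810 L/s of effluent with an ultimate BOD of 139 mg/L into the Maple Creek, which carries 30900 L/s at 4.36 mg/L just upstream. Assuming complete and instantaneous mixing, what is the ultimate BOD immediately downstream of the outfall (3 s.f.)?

34.2 mg/L

Flow-weighted mixing: C = (Q_r C_r + Q_w C_w)/(Q_r + Q_w)
= (30900×4.36 + 8810×139)/(30900 + 8810) = 1.359×10^6/39710 = 34.23 mg/L.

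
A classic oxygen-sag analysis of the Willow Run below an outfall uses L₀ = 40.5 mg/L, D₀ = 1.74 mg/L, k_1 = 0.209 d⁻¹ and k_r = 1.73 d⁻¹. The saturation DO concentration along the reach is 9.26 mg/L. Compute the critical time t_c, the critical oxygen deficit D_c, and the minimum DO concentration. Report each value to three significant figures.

At the critical point dD/dt = 0, so k_1 L₀ e^(−k_1 t) = k_r D. Substituting D(t) from the Streeter–Phelps equation and solving for t gives
t_c = ln[(k_r/k_1)(1 − D₀(k_r−k_1)/(k_1 L₀))] / (k_r−k_1).
Here k_r−k_1 = 1.521 d⁻¹ and 1 − D₀(k_r−k_1)/(k_1 L₀) = 1 − 1.74×1.521/(0.209×40.5) = 0.6873, so
t_c = ln(8.278 × 0.6873) / 1.521 = 1.739 / 1.521 = 1.143 d.
L(t_c) = L₀ e^(−k_1 t_c) = 40.5 × 0.7875 = 31.89 mg/L, and at the critical point k_r D_c = k_1 L, so D_c = (0.209/1.73) × 31.89 = 3.853 mg/L.
Minimum DO = C_s − D_c = 9.26 − 3.853 = 5.407 mg/L.

t_c ≈ 1.14 d; D_c ≈ 3.85 mg/L; min DO ≈ 5.41 mg/L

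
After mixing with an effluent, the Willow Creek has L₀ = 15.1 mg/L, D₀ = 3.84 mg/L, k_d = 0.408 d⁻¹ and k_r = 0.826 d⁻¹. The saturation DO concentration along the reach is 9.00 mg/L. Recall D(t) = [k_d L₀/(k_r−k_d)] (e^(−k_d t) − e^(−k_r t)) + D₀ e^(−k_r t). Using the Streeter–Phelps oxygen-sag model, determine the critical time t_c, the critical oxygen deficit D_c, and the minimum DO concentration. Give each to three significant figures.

At the critical point dD/dt = 0, so k_d L₀ e^(−k_d t) = k_r D. Substituting D(t) from the Streeter–Phelps equation and solving for t gives
t_c = ln[(k_r/k_d)(1 − D₀(k_r−k_d)/(k_d L₀))] / (k_r−k_d).
Here k_r−k_d = 0.4180 d⁻¹ and 1 − D₀(k_r−k_d)/(k_d L₀) = 1 − 3.84×0.4180/(0.408×15.1) = 0.7395, so
t_c = ln(2.025 × 0.7395) / 0.4180 = 0.4035 / 0.4180 = 0.9653 d.
L(t_c) = L₀ e^(−k_d t_c) = 15.1 × 0.6745 = 10.18 mg/L, and at the critical point k_r D_c = k_d L, so D_c = (0.408/0.826) × 10.18 = 5.031 mg/L.
Minimum DO = C_s − D_c = 9.00 − 5.031 = 3.969 mg/L.

t_c ≈ 0.965 d; D_c ≈ 5.03 mg/L; min DO ≈ 3.97 mg/L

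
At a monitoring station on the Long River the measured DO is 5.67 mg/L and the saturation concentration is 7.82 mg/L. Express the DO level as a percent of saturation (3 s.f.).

72.5 % saturation

% saturation = C/C_s × 100 = 5.67/7.82 × 100 = 72.5 %.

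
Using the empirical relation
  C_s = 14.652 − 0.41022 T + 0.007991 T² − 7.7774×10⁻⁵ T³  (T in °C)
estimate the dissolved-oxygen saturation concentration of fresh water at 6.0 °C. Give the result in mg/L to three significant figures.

C_s ≈ 12.5 mg/L

C_s = 14.652 − 0.41022×6.0 + 0.007991×6.0² − 7.7774×10⁻⁵×6.0³ = 12.46 mg/L.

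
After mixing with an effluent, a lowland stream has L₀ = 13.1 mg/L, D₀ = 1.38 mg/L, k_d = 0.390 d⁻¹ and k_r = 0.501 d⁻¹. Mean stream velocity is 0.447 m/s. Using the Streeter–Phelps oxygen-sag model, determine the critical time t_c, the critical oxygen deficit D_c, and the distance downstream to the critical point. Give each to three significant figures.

At the critical point dD/dt = 0, so k_d L₀ e^(−k_d t) = k_r D. Substituting D(t) from the Streeter–Phelps equation and solving for t gives
t_c = ln[(k_r/k_d)(1 − D₀(k_r−k_d)/(k_d L₀))] / (k_r−k_d).
Here k_r−k_d = 0.1110 d⁻¹ and 1 − D₀(k_r−k_d)/(k_d L₀) = 1 − 1.38×0.1110/(0.390×13.1) = 0.9700, so
t_c = ln(1.285 × 0.9700) / 0.1110 = 0.2200 / 0.1110 = 1.982 d.
L(t_c) = L₀ e^(−k_d t_c) = 13.1 × 0.4616 = 6.047 mg/L, and at the critical point k_r D_c = k_d L, so D_c = (0.390/0.501) × 6.047 = 4.707 mg/L.
x_c = v t_c = 0.447 m/s × 1.982 d × 86400 s/d = 76550 m ≈ 76.6 km.

t_c ≈ 1.98 d; D_c ≈ 4.71 mg/L; x_c ≈ 76.6 km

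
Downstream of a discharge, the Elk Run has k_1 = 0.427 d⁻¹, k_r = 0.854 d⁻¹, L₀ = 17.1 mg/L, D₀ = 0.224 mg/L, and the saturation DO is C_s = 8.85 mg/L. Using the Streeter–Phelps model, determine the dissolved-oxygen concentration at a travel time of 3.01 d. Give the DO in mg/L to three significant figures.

DO ≈ 5.41 mg/L

k_1 L₀/(k_r−k_1) = 0.427×17.1/(0.854−0.427) = 7.302/0.4270 = 17.10 mg/L.
e^(−k_1 t) = e^(−0.427×3.010) = 0.2766; e^(−k_r t) = e^(−0.854×3.010) = 0.07649.
D = 17.10 × (0.2766 − 0.07649) + 0.224 × 0.07649 = 3.421 + 0.01713 = 3.439 mg/L.
DO = C_s − D = 8.85 − 3.439 = 5.411 mg/L.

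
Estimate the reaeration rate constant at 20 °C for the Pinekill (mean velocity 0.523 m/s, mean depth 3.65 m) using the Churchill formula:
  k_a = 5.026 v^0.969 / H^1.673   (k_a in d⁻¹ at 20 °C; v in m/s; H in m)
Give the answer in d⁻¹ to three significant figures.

k_a = 5.026 × 0.523^0.969 / 3.65^1.673 = 5.026 × 0.5336 / 8.724 = 0.3074 d⁻¹.

k_a ≈ 0.307 d⁻¹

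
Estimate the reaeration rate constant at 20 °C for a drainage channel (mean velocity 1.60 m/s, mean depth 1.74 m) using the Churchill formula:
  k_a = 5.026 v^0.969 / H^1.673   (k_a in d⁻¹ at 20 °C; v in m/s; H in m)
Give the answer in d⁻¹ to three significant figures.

k_a ≈ 3.14 d⁻¹

k_a = 5.026 × 1.60^0.969 / 1.74^1.673 = 5.026 × 1.577 / 2.526 = 3.137 d⁻¹.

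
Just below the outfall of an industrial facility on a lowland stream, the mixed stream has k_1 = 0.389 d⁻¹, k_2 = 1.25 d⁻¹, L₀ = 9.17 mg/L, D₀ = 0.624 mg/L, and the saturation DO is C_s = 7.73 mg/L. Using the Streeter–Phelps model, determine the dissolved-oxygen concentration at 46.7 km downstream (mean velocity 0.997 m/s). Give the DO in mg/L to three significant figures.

DO ≈ 6.16 mg/L

Travel time t = x/v = 46.7 km / (0.997 m/s) = 46700 m / 0.997 m/s = 46840 s = 0.5421 d.
k_1 L₀/(k_2−k_1) = 0.389×9.17/(1.25−0.389) = 3.567/0.8610 = 4.143 mg/L.
e^(−k_1 t) = e^(−0.389×0.5421) = 0.8099; e^(−k_2 t) = e^(−1.25×0.5421) = 0.5078.
D = 4.143 × (0.8099 − 0.5078) + 0.624 × 0.5078 = 1.251 + 0.3169 = 1.568 mg/L.
DO = C_s − D = 7.73 − 1.568 = 6.162 mg/L.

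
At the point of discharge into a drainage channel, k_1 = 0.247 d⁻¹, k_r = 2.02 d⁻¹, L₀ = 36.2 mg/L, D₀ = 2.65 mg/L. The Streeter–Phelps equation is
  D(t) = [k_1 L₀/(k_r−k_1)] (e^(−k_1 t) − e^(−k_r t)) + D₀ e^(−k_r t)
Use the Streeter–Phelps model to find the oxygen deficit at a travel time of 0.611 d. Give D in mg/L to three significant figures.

k_1 L₀/(k_r−k_1) = 0.247×36.2/(2.02−0.247) = 8.941/1.773 = 5.043 mg/L.
e^(−k_1 t) = e^(−0.247×0.6110) = 0.8599; e^(−k_r t) = e^(−2.02×0.6110) = 0.2911.
D = 5.043 × (0.8599 − 0.2911) + 2.65 × 0.2911 = 2.869 + 0.7713 = 3.640 mg/L.

D ≈ 3.64 mg/L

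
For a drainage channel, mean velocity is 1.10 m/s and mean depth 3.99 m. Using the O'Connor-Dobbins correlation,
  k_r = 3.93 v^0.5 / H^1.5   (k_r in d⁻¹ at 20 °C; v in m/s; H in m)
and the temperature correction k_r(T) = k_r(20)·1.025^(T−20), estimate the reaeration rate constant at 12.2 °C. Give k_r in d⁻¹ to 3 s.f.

k_r ≈ 0.427 d⁻¹

k_r(20) = 3.93 × 1.10^0.5 / 3.99^1.5 = 3.93 × 1.049 / 7.970 = 0.5172 d⁻¹.
k_r(12.2) = 0.5172 × 1.025^(12.2−20) = 0.5172 × 0.8248 = 0.4266 d⁻¹.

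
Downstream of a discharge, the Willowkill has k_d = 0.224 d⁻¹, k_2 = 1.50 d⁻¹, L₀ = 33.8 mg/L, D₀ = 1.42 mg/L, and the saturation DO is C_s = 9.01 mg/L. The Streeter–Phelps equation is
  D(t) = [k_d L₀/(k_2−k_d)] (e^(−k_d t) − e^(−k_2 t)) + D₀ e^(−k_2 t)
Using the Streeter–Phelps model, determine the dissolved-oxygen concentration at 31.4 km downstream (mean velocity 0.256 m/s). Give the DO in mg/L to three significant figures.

DO ≈ 5.23 mg/L

Travel time t = x/v = 31.4 km / (0.256 m/s) = 31400 m / 0.256 m/s = 122700 s = 1.420 d.
k_d L₀/(k_2−k_d) = 0.224×33.8/(1.50−0.224) = 7.571/1.276 = 5.934 mg/L.
e^(−k_d t) = e^(−0.224×1.420) = 0.7276; e^(−k_2 t) = e^(−1.50×1.420) = 0.1189.
D = 5.934 × (0.7276 − 0.1189) + 1.42 × 0.1189 = 3.612 + 0.1688 = 3.781 mg/L.
DO = C_s − D = 9.01 − 3.781 = 5.229 mg/L.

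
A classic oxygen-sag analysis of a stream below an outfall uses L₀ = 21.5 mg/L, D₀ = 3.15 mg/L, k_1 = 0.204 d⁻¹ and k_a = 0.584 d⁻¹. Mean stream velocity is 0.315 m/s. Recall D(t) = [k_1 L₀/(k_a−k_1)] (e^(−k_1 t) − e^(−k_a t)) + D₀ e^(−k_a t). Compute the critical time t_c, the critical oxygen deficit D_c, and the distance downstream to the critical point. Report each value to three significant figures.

With k_a/k_1 = 2.863 and 1 − D₀(k_a−k_1)/(k_1 L₀) = 0.7271,
t_c = ln(2.863 × 0.7271) / (0.584 − 0.204) = ln(2.081) / 0.3800 = 0.7331/0.3800 = 1.929 d.
D_c = (k_1/k_a) L₀ e^(−k_1 t_c) = (0.204/0.584) × 21.5 × e^(−0.204×1.929) = 0.3493 × 21.5 × 0.6747 = 5.067 mg/L.
x_c = v t_c = 0.315 m/s × 1.929 d × 86400 s/d = 52500 m ≈ 52.5 km.

t_c ≈ 1.93 d; D_c ≈ 5.07 mg/L; x_c ≈ 52.5 km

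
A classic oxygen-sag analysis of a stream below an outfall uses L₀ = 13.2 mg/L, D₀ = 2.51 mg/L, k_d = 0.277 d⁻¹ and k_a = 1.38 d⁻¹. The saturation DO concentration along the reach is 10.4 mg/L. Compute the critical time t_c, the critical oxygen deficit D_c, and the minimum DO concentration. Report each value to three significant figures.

t_c ≈ 0.173 d; D_c ≈ 2.53 mg/L; min DO ≈ 7.87 mg/L

At the critical point dD/dt = 0, so k_d L₀ e^(−k_d t) = k_a D. Substituting D(t) from the Streeter–Phelps equation and solving for t gives
t_c = ln[(k_a/k_d)(1 − D₀(k_a−k_d)/(k_d L₀))] / (k_a−k_d).
Here k_a−k_d = 1.103 d⁻¹ and 1 − D₀(k_a−k_d)/(k_d L₀) = 1 − 2.51×1.103/(0.277×13.2) = 0.2428, so
t_c = ln(4.982 × 0.2428) / 1.103 = 0.1904 / 1.103 = 0.1726 d.
L(t_c) = L₀ e^(−k_d t_c) = 13.2 × 0.9533 = 12.58 mg/L, and at the critical point k_a D_c = k_d L, so D_c = (0.277/1.38) × 12.58 = 2.526 mg/L.
Minimum DO = C_s − D_c = 10.4 − 2.526 = 7.874 mg/L.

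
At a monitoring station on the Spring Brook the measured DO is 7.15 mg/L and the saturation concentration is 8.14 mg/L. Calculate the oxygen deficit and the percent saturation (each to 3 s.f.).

D ≈ 0.990 mg/L; 87.8 % saturation

D = C_s − C = 8.14 − 7.15 = 0.990 mg/L.
% saturation = 7.15/8.14 × 100 = 87.8 %.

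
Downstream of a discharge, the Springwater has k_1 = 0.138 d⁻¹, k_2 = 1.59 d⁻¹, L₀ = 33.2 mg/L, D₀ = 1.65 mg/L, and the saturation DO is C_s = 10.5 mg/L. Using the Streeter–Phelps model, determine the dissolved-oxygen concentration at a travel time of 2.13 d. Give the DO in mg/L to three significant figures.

k_1 L₀/(k_2−k_1) = 0.138×33.2/(1.59−0.138) = 4.582/1.452 = 3.155 mg/L.
e^(−k_1 t) = e^(−0.138×2.130) = 0.7453; e^(−k_2 t) = e^(−1.59×2.130) = 0.03382.
D = 3.155 × (0.7453 − 0.03382) + 1.65 × 0.03382 = 2.245 + 0.05580 = 2.301 mg/L.
DO = C_s − D = 10.5 − 2.301 = 8.199 mg/L.

DO ≈ 8.20 mg/L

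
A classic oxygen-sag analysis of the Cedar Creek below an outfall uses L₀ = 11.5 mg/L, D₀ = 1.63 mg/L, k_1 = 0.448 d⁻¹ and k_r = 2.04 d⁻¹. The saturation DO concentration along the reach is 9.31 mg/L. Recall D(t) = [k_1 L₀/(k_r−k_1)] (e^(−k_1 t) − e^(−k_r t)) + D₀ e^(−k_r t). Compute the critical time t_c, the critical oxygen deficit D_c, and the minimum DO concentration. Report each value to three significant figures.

At the critical point dD/dt = 0, so k_1 L₀ e^(−k_1 t) = k_r D. Substituting D(t) from the Streeter–Phelps equation and solving for t gives
t_c = ln[(k_r/k_1)(1 − D₀(k_r−k_1)/(k_1 L₀))] / (k_r−k_1).
Here k_r−k_1 = 1.592 d⁻¹ and 1 − D₀(k_r−k_1)/(k_1 L₀) = 1 − 1.63×1.592/(0.448×11.5) = 0.4963, so
t_c = ln(4.554 × 0.4963) / 1.592 = 0.8154 / 1.592 = 0.5122 d.
D_c = (k_1/k_r) L₀ e^(−k_1 t_c) = (0.448/2.04) × 11.5 × e^(−0.448×0.5122) = 0.2196 × 11.5 × 0.7950 = 2.008 mg/L.
Minimum DO = C_s − D_c = 9.31 − 2.008 = 7.302 mg/L.

t_c ≈ 0.512 d; D_c ≈ 2.01 mg/L; min DO ≈ 7.30 mg/L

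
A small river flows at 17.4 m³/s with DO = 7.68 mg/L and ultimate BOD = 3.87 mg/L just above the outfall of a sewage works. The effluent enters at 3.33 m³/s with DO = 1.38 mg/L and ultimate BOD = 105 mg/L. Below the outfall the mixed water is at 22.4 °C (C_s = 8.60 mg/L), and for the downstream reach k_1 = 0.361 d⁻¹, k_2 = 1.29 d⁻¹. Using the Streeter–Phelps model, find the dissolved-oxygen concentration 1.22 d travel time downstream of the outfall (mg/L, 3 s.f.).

DO ≈ 4.79 mg/L

Mixed DO = (17.4×7.68 + 3.33×1.38)/(17.4+3.33) = 138.2/20.73 = 6.668 mg/L.
Mixed L₀ = (17.4×3.87 + 3.33×105)/(20.73) = 417.0/20.73 = 20.12 mg/L.
Initial deficit D₀ = C_s − DO₀ = 8.60 − 6.668 = 1.932 mg/L.
D(1.22) = [0.361×20.12/(1.29−0.361)](e^(−0.361×1.22) − e^(−1.29×1.22)) + 1.932 e^(−1.29×1.22)
= 7.817 × (0.6438 − 0.2073) + 1.932 × 0.2073 = 3.812 mg/L.
DO = 8.60 − 3.812 = 4.788 mg/L.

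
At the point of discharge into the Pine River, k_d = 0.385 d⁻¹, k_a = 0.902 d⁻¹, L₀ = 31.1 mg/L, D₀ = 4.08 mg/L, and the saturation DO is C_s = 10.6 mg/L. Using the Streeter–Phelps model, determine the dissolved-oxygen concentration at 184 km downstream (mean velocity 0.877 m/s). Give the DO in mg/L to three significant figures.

Travel time t = x/v = 184 km / (0.877 m/s) = 184000 m / 0.877 m/s = 209800 s = 2.428 d.
k_d L₀/(k_a−k_d) = 0.385×31.1/(0.902−0.385) = 11.97/0.5170 = 23.16 mg/L.
e^(−k_d t) = e^(−0.385×2.428) = 0.3926; e^(−k_a t) = e^(−0.902×2.428) = 0.1119.
D = 23.16 × (0.3926 − 0.1119) + 4.08 × 0.1119 = 6.502 + 0.4565 = 6.958 mg/L.
DO = C_s − D = 10.6 − 6.958 = 3.642 mg/L.

DO ≈ 3.64 mg/L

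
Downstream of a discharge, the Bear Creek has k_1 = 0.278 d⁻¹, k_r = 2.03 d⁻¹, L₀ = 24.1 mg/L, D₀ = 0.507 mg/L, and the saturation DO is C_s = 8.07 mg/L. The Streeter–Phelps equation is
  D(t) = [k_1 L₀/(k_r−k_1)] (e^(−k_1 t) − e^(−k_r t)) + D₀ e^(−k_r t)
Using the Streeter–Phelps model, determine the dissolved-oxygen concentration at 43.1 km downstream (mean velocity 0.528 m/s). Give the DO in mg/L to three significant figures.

Travel time t = x/v = 43.1 km / (0.528 m/s) = 43100 m / 0.528 m/s = 81630 s = 0.9448 d.
k_1 L₀/(k_r−k_1) = 0.278×24.1/(2.03−0.278) = 6.700/1.752 = 3.824 mg/L.
e^(−k_1 t) = e^(−0.278×0.9448) = 0.7690; e^(−k_r t) = e^(−2.03×0.9448) = 0.1469.
D = 3.824 × (0.7690 − 0.1469) + 0.507 × 0.1469 = 2.379 + 0.07449 = 2.453 mg/L.
DO = C_s − D = 8.07 − 2.453 = 5.617 mg/L.

DO ≈ 5.62 mg/L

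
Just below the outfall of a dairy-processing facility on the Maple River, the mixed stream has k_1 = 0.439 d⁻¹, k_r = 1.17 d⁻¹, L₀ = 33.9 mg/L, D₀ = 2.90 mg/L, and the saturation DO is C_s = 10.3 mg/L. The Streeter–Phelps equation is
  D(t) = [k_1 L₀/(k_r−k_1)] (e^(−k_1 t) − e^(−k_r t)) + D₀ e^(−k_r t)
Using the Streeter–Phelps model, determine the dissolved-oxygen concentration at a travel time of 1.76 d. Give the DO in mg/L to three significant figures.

k_1 L₀/(k_r−k_1) = 0.439×33.9/(1.17−0.439) = 14.88/0.7310 = 20.36 mg/L.
e^(−k_1 t) = e^(−0.439×1.760) = 0.4618; e^(−k_r t) = e^(−1.17×1.760) = 0.1276.
D = 20.36 × (0.4618 − 0.1276) + 2.90 × 0.1276 = 6.805 + 0.3699 = 7.174 mg/L.
DO = C_s − D = 10.3 − 7.174 = 3.126 mg/L.

DO ≈ 3.13 mg/L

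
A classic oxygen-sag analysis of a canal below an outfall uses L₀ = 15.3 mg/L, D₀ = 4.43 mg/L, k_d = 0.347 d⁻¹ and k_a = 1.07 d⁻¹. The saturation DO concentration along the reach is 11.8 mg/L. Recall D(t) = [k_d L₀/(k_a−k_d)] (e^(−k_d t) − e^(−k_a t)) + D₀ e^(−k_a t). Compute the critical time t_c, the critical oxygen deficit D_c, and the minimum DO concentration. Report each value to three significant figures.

t_c ≈ 0.279 d; D_c ≈ 4.50 mg/L; min DO ≈ 7.30 mg/L

With k_a/k_d = 3.084 and 1 − D₀(k_a−k_d)/(k_d L₀) = 0.3967,
t_c = ln(3.084 × 0.3967) / (1.07 − 0.347) = ln(1.223) / 0.7230 = 0.2016/0.7230 = 0.2788 d.
L(t_c) = L₀ e^(−k_d t_c) = 15.3 × 0.9078 = 13.89 mg/L, and at the critical point k_a D_c = k_d L, so D_c = (0.347/1.07) × 13.89 = 4.504 mg/L.
Minimum DO = C_s − D_c = 11.8 − 4.504 = 7.296 mg/L.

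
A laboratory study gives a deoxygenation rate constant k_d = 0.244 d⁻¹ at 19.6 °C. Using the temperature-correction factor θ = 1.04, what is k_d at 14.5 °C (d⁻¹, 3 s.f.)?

k_d ≈ 0.200 d⁻¹

k_d(T₂) = k_d(T₁) · θ^(T₂−T₁) = 0.244 × 1.04^(14.5−19.6)
= 0.244 × 1.04^-5.10 = 0.244 × 0.8187 = 0.1998 d⁻¹.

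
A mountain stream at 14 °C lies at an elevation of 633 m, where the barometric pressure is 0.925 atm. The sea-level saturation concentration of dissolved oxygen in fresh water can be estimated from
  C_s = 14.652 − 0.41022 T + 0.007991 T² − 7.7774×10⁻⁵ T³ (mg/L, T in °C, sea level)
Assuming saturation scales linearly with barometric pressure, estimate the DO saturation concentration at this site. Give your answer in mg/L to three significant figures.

C_s ≈ 9.49 mg/L

At sea level: C_s = 14.652 − 0.41022×14 + 0.007991×14² − 7.7774×10⁻⁵×14³ = 10.26 mg/L.
Pressure correction: C_s' = 10.26 × 0.925 = 9.492 mg/L.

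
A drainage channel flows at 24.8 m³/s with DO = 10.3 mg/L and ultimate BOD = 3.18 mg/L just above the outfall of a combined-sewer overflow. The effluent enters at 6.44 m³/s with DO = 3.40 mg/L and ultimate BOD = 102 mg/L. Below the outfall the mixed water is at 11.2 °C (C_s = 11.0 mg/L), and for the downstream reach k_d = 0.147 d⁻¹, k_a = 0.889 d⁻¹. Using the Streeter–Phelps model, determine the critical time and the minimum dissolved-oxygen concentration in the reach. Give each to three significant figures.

t_c ≈ 1.61 d; minimum DO ≈ 7.93 mg/L

Mixed DO = (24.8×10.3 + 6.44×3.40)/(24.8+6.44) = 277.3/31.24 = 8.878 mg/L.
Mixed L₀ = (24.8×3.18 + 6.44×102)/(31.24) = 735.7/31.24 = 23.55 mg/L.
Initial deficit D₀ = C_s − DO₀ = 11.0 − 8.878 = 2.122 mg/L.
t_c = (1/0.7420) ln[(0.889/0.147)(1 − 2.122×0.7420/(0.147×23.55))] = 1.348 × ln(3.297) = 1.608 d.
D_c = (0.147/0.889) × 23.55 × e^(−0.147×1.608) = 0.1654 × 23.55 × 0.7895 = 3.075 mg/L.
Minimum DO = 11.0 − 3.075 = 7.925 mg/L.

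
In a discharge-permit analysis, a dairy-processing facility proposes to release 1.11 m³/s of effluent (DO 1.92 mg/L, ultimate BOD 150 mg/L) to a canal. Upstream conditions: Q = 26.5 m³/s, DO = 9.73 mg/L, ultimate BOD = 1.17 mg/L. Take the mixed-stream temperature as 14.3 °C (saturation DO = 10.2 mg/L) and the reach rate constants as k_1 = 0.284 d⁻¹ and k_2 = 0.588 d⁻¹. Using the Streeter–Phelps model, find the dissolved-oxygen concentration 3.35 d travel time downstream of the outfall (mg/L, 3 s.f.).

Mixed DO = (26.5×9.73 + 1.11×1.92)/(26.5+1.11) = 260.0/27.61 = 9.416 mg/L.
Mixed L₀ = (26.5×1.17 + 1.11×150)/(27.61) = 197.5/27.61 = 7.153 mg/L.
Initial deficit D₀ = C_s − DO₀ = 10.2 − 9.416 = 0.7840 mg/L.
D(3.35) = [0.284×7.153/(0.588−0.284)](e^(−0.284×3.35) − e^(−0.588×3.35)) + 0.7840 e^(−0.588×3.35)
= 6.683 × (0.3862 − 0.1395) + 0.7840 × 0.1395 = 1.758 mg/L.
DO = 10.2 − 1.758 = 8.442 mg/L.

DO ≈ 8.44 mg/L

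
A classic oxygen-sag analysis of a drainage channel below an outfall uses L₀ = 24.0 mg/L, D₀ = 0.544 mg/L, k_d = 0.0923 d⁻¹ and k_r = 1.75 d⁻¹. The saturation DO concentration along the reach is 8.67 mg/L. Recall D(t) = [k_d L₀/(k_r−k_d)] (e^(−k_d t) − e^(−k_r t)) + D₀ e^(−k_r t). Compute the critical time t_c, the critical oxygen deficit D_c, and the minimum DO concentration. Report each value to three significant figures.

t_c ≈ 1.46 d; D_c ≈ 1.11 mg/L; min DO ≈ 7.56 mg/L

With k_r/k_d = 18.96 and 1 − D₀(k_r−k_d)/(k_d L₀) = 0.5929,
t_c = ln(18.96 × 0.5929) / (1.75 − 0.0923) = ln(11.24) / 1.658 = 2.420/1.658 = 1.460 d.
D_c = (k_d/k_r) L₀ e^(−k_d t_c) = (0.0923/1.75) × 24.0 × e^(−0.0923×1.460) = 0.05274 × 24.0 × 0.8740 = 1.106 mg/L.
Minimum DO = C_s − D_c = 8.67 − 1.106 = 7.564 mg/L.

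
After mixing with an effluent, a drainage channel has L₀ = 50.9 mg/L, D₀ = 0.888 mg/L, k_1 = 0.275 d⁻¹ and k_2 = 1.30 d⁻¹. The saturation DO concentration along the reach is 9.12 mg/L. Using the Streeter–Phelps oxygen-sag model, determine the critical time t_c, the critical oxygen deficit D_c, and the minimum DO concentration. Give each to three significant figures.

With k_2/k_1 = 4.727 and 1 − D₀(k_2−k_1)/(k_1 L₀) = 0.9350,
t_c = ln(4.727 × 0.9350) / (1.30 − 0.275) = ln(4.420) / 1.025 = 1.486/1.025 = 1.450 d.
L(t_c) = L₀ e^(−k_1 t_c) = 50.9 × 0.6712 = 34.16 mg/L, and at the critical point k_2 D_c = k_1 L, so D_c = (0.275/1.30) × 34.16 = 7.227 mg/L.
Minimum DO = C_s − D_c = 9.12 − 7.227 = 1.893 mg/L.

t_c ≈ 1.45 d; D_c ≈ 7.23 mg/L; min DO ≈ 1.89 mg/L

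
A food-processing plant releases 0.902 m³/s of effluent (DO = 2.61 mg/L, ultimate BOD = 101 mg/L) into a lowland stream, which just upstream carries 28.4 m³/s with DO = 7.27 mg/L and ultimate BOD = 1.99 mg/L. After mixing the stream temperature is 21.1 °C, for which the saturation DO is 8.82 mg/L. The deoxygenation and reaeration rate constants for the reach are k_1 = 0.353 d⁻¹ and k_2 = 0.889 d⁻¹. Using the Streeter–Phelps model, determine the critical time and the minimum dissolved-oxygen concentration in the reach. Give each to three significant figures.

t_c ≈ 0.391 d; minimum DO ≈ 7.08 mg/L

Mixed DO = (28.4×7.27 + 0.902×2.61)/(28.4+0.902) = 208.8/29.30 = 7.127 mg/L.
Mixed L₀ = (28.4×1.99 + 0.902×101)/(29.30) = 147.6/29.30 = 5.038 mg/L.
Initial deficit D₀ = C_s − DO₀ = 8.82 − 7.127 = 1.693 mg/L.
t_c = (1/0.5360) ln[(0.889/0.353)(1 − 1.693×0.5360/(0.353×5.038))] = 1.866 × ln(1.233) = 0.3907 d.
D_c = (0.353/0.889) × 5.038 × e^(−0.353×0.3907) = 0.3971 × 5.038 × 0.8712 = 1.743 mg/L.
Minimum DO = 8.82 − 1.743 = 7.077 mg/L.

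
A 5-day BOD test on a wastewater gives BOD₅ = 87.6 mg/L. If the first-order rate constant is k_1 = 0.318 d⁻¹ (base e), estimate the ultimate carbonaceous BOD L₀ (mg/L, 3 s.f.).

L₀ ≈ 110 mg/L

BOD₅ = L₀(1 − e^(−5k_1)) ⇒ L₀ = BOD₅ / (1 − e^(−5×0.318))
= 87.6 / (1 − 0.2039) = 87.6 / 0.7961 = 110.0 mg/L.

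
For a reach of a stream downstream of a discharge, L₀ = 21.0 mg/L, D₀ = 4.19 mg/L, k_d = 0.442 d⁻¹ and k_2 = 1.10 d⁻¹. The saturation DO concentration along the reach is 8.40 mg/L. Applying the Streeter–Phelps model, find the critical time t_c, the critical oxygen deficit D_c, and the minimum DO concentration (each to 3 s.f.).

At the critical point dD/dt = 0, so k_d L₀ e^(−k_d t) = k_2 D. Substituting D(t) from the Streeter–Phelps equation and solving for t gives
t_c = ln[(k_2/k_d)(1 − D₀(k_2−k_d)/(k_d L₀))] / (k_2−k_d).
Here k_2−k_d = 0.6580 d⁻¹ and 1 − D₀(k_2−k_d)/(k_d L₀) = 1 − 4.19×0.6580/(0.442×21.0) = 0.7030, so
t_c = ln(2.489 × 0.7030) / 0.6580 = 0.5593 / 0.6580 = 0.8500 d.
D_c = (k_d/k_2) L₀ e^(−k_d t_c) = (0.442/1.10) × 21.0 × e^(−0.442×0.8500) = 0.4018 × 21.0 × 0.6868 = 5.795 mg/L.
Minimum DO = C_s − D_c = 8.40 − 5.795 = 2.605 mg/L.

t_c ≈ 0.850 d; D_c ≈ 5.80 mg/L; min DO ≈ 2.60 mg/L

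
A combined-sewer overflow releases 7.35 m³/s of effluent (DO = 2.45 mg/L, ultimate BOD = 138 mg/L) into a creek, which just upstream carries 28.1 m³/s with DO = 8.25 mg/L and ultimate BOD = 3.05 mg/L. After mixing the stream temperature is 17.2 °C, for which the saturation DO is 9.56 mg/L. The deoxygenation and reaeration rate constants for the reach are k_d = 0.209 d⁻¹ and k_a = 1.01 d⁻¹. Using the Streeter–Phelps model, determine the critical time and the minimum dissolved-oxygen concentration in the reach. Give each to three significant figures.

Mixed DO = (28.1×8.25 + 7.35×2.45)/(28.1+7.35) = 249.8/35.45 = 7.047 mg/L.
Mixed L₀ = (28.1×3.05 + 7.35×138)/(35.45) = 1100/35.45 = 31.03 mg/L.
Initial deficit D₀ = C_s − DO₀ = 9.56 − 7.047 = 2.513 mg/L.
t_c = (1/0.8010) ln[(1.01/0.209)(1 − 2.513×0.8010/(0.209×31.03))] = 1.248 × ln(3.333) = 1.503 d.
D_c = (0.209/1.01) × 31.03 × e^(−0.209×1.503) = 0.2069 × 31.03 × 0.7304 = 4.690 mg/L.
Minimum DO = 9.56 − 4.690 = 4.870 mg/L.

t_c ≈ 1.50 d; minimum DO ≈ 4.87 mg/L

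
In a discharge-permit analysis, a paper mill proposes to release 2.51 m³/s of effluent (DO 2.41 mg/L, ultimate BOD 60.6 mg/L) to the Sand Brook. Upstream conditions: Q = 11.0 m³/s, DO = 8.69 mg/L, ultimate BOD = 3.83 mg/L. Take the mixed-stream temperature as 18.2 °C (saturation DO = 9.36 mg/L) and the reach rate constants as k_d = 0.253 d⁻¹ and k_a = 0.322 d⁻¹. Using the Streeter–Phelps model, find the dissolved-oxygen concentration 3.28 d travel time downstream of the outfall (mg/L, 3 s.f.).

DO ≈ 4.06 mg/L

Mixed DO = (11.0×8.69 + 2.51×2.41)/(11.0+2.51) = 101.6/13.51 = 7.523 mg/L.
Mixed L₀ = (11.0×3.83 + 2.51×60.6)/(13.51) = 194.2/13.51 = 14.38 mg/L.
Initial deficit D₀ = C_s − DO₀ = 9.36 − 7.523 = 1.837 mg/L.
D(3.28) = [0.253×14.38/(0.322−0.253)](e^(−0.253×3.28) − e^(−0.322×3.28)) + 1.837 e^(−0.322×3.28)
= 52.72 × (0.4361 − 0.3478) + 1.837 × 0.3478 = 5.295 mg/L.
DO = 9.36 − 5.295 = 4.065 mg/L.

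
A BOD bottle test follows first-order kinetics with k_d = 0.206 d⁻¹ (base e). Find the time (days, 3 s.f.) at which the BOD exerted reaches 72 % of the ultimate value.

y/L₀ = 1 − e^(−k_d t) = 0.72 ⇒ e^(−k_d t) = 0.280
t = −ln(0.280) / 0.206 = 1.273 / 0.206 = 6.179 d.

t ≈ 6.18 d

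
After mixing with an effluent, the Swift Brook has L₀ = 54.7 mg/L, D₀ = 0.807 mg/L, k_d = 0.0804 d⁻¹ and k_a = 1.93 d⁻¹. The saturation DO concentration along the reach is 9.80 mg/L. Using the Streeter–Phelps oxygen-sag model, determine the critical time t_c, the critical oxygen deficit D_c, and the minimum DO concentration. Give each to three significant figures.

t_c ≈ 1.49 d; D_c ≈ 2.02 mg/L; min DO ≈ 7.78 mg/L

At the critical point dD/dt = 0, so k_d L₀ e^(−k_d t) = k_a D. Substituting D(t) from the Streeter–Phelps equation and solving for t gives
t_c = ln[(k_a/k_d)(1 − D₀(k_a−k_d)/(k_d L₀))] / (k_a−k_d).
Here k_a−k_d = 1.850 d⁻¹ and 1 − D₀(k_a−k_d)/(k_d L₀) = 1 − 0.807×1.850/(0.0804×54.7) = 0.6606, so
t_c = ln(24.00 × 0.6606) / 1.850 = 2.764 / 1.850 = 1.494 d.
L(t_c) = L₀ e^(−k_d t_c) = 54.7 × 0.8868 = 48.51 mg/L, and at the critical point k_a D_c = k_d L, so D_c = (0.0804/1.93) × 48.51 = 2.021 mg/L.
Minimum DO = C_s − D_c = 9.80 − 2.021 = 7.779 mg/L.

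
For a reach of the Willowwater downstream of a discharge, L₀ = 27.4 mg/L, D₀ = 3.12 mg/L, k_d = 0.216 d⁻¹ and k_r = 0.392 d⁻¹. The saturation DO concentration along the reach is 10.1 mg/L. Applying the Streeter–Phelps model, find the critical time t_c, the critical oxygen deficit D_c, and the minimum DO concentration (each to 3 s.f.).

With k_r/k_d = 1.815 and 1 − D₀(k_r−k_d)/(k_d L₀) = 0.9072,
t_c = ln(1.815 × 0.9072) / (0.392 − 0.216) = ln(1.646) / 0.1760 = 0.4986/0.1760 = 2.833 d.
D_c = (k_d/k_r) L₀ e^(−k_d t_c) = (0.216/0.392) × 27.4 × e^(−0.216×2.833) = 0.5510 × 27.4 × 0.5423 = 8.188 mg/L.
Minimum DO = C_s − D_c = 10.1 − 8.188 = 1.912 mg/L.

t_c ≈ 2.83 d; D_c ≈ 8.19 mg/L; min DO ≈ 1.91 mg/L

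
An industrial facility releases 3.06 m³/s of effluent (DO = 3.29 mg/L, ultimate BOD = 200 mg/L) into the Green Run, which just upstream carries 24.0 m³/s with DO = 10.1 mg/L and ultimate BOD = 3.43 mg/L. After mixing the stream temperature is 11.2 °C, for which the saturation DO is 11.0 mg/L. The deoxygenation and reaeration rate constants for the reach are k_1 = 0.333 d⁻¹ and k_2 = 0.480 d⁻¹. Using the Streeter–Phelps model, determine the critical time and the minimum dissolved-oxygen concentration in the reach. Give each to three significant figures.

Mixed DO = (24.0×10.1 + 3.06×3.29)/(24.0+3.06) = 252.5/27.06 = 9.330 mg/L.
Mixed L₀ = (24.0×3.43 + 3.06×200)/(27.06) = 694.3/27.06 = 25.66 mg/L.
Initial deficit D₀ = C_s − DO₀ = 11.0 − 9.330 = 1.670 mg/L.
t_c = (1/0.1470) ln[(0.480/0.333)(1 − 1.670×0.1470/(0.333×25.66))] = 6.803 × ln(1.400) = 2.289 d.
D_c = (0.333/0.480) × 25.66 × e^(−0.333×2.289) = 0.6938 × 25.66 × 0.4666 = 8.306 mg/L.
Minimum DO = 11.0 − 8.306 = 2.694 mg/L.

t_c ≈ 2.29 d; minimum DO ≈ 2.69 mg/L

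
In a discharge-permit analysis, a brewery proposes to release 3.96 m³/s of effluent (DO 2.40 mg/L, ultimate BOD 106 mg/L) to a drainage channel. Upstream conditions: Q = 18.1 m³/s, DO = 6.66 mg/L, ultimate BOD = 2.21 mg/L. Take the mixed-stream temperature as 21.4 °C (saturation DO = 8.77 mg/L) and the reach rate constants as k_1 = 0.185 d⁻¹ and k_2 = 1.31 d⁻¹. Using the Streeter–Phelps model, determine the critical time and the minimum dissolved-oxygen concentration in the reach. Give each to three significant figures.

Mixed DO = (18.1×6.66 + 3.96×2.40)/(18.1+3.96) = 130.1/22.06 = 5.895 mg/L.
Mixed L₀ = (18.1×2.21 + 3.96×106)/(22.06) = 459.8/22.06 = 20.84 mg/L.
Initial deficit D₀ = C_s − DO₀ = 8.77 − 5.895 = 2.875 mg/L.
t_c = (1/1.125) ln[(1.31/0.185)(1 − 2.875×1.125/(0.185×20.84))] = 0.8889 × ln(1.142) = 0.1177 d.
D_c = (0.185/1.31) × 20.84 × e^(−0.185×0.1177) = 0.1412 × 20.84 × 0.9785 = 2.880 mg/L.
Minimum DO = 8.77 − 2.880 = 5.890 mg/L.

t_c ≈ 0.118 d; minimum DO ≈ 5.89 mg/L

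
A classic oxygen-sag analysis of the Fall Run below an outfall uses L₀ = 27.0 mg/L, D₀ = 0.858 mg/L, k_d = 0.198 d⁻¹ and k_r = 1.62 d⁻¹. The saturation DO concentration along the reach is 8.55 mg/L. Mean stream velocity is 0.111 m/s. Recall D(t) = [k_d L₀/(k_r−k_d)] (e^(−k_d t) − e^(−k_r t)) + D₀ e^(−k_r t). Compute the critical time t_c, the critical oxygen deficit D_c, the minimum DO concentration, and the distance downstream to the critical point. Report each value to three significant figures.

With k_r/k_d = 8.182 and 1 − D₀(k_r−k_d)/(k_d L₀) = 0.7718,
t_c = ln(8.182 × 0.7718) / (1.62 − 0.198) = ln(6.315) / 1.422 = 1.843/1.422 = 1.296 d.
L(t_c) = L₀ e^(−k_d t_c) = 27.0 × 0.7737 = 20.89 mg/L, and at the critical point k_r D_c = k_d L, so D_c = (0.198/1.62) × 20.89 = 2.553 mg/L.
Minimum DO = C_s − D_c = 8.55 − 2.553 = 5.997 mg/L.
x_c = v t_c = 0.111 m/s × 1.296 d × 86400 s/d = 12430 m ≈ 12.4 km.

t_c ≈ 1.30 d; D_c ≈ 2.55 mg/L; min DO ≈ 6.00 mg/L; x_c ≈ 12.4 km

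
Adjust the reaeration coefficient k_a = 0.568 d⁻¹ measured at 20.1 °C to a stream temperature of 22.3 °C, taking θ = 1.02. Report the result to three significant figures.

k_a ≈ 0.593 d⁻¹

k_a(T₂) = k_a(T₁) · θ^(T₂−T₁) = 0.568 × 1.02^(22.3−20.1)
= 0.568 × 1.02^2.20 = 0.568 × 1.045 = 0.5933 d⁻¹.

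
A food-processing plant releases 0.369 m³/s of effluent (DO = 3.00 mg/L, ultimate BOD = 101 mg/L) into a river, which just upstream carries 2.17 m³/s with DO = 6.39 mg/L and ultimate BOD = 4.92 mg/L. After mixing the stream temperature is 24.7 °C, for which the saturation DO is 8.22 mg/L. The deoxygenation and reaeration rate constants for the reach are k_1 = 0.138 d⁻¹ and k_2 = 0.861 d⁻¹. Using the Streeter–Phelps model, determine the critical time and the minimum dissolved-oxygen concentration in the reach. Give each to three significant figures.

Mixed DO = (2.17×6.39 + 0.369×3.00)/(2.17+0.369) = 14.97/2.539 = 5.897 mg/L.
Mixed L₀ = (2.17×4.92 + 0.369×101)/(2.539) = 47.95/2.539 = 18.88 mg/L.
Initial deficit D₀ = C_s − DO₀ = 8.22 − 5.897 = 2.323 mg/L.
t_c = (1/0.7230) ln[(0.861/0.138)(1 − 2.323×0.7230/(0.138×18.88))] = 1.383 × ln(2.219) = 1.102 d.
D_c = (0.138/0.861) × 18.88 × e^(−0.138×1.102) = 0.1603 × 18.88 × 0.8589 = 2.600 mg/L.
Minimum DO = 8.22 − 2.600 = 5.620 mg/L.

t_c ≈ 1.10 d; minimum DO ≈ 5.62 mg/L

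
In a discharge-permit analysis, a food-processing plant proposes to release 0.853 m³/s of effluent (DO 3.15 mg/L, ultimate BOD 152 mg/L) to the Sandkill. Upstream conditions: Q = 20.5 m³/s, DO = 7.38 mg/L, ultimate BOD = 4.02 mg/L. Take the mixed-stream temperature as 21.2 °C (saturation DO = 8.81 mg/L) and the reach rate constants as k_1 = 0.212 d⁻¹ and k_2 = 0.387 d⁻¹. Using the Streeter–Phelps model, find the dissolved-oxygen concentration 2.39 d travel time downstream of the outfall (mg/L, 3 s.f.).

Mixed DO = (20.5×7.38 + 0.853×3.15)/(20.5+0.853) = 154.0/21.35 = 7.211 mg/L.
Mixed L₀ = (20.5×4.02 + 0.853×152)/(21.35) = 212.1/21.35 = 9.931 mg/L.
Initial deficit D₀ = C_s − DO₀ = 8.81 − 7.211 = 1.599 mg/L.
D(2.39) = [0.212×9.931/(0.387−0.212)](e^(−0.212×2.39) − e^(−0.387×2.39)) + 1.599 e^(−0.387×2.39)
= 12.03 × (0.6025 − 0.3966) + 1.599 × 0.3966 = 3.112 mg/L.
DO = 8.81 − 3.112 = 5.698 mg/L.

DO ≈ 5.70 mg/L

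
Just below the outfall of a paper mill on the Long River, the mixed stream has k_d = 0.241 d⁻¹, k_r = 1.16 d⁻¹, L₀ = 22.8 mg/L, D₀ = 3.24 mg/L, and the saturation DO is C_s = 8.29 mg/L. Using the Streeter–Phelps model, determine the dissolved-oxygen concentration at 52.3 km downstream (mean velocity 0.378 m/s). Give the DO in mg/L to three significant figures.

Travel time t = x/v = 52.3 km / (0.378 m/s) = 52300 m / 0.378 m/s = 138400 s = 1.601 d.
k_d L₀/(k_r−k_d) = 0.241×22.8/(1.16−0.241) = 5.495/0.9190 = 5.979 mg/L.
e^(−k_d t) = e^(−0.241×1.601) = 0.6798; e^(−k_r t) = e^(−1.16×1.601) = 0.1560.
D = 5.979 × (0.6798 − 0.1560) + 3.24 × 0.1560 = 3.132 + 0.5056 = 3.637 mg/L.
DO = C_s − D = 8.29 − 3.637 = 4.653 mg/L.

DO ≈ 4.65 mg/L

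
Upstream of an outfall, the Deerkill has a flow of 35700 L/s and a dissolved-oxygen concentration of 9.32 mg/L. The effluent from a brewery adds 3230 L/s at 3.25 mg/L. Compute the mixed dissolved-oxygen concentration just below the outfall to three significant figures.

Flow-weighted mixing: C = (Q_r C_r + Q_w C_w)/(Q_r + Q_w)
= (35700×9.32 + 3230×3.25)/(35700 + 3230) = 343200/38930 = 8.816 mg/L.

8.82 mg/L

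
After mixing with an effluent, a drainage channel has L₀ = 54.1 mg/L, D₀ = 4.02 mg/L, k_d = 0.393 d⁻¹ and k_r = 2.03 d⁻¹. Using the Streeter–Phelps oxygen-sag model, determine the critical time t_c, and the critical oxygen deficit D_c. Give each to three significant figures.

At the critical point dD/dt = 0, so k_d L₀ e^(−k_d t) = k_r D. Substituting D(t) from the Streeter–Phelps equation and solving for t gives
t_c = ln[(k_r/k_d)(1 − D₀(k_r−k_d)/(k_d L₀))] / (k_r−k_d).
Here k_r−k_d = 1.637 d⁻¹ and 1 − D₀(k_r−k_d)/(k_d L₀) = 1 − 4.02×1.637/(0.393×54.1) = 0.6905, so
t_c = ln(5.165 × 0.6905) / 1.637 = 1.272 / 1.637 = 0.7768 d.
D_c = (k_d/k_r) L₀ e^(−k_d t_c) = (0.393/2.03) × 54.1 × e^(−0.393×0.7768) = 0.1936 × 54.1 × 0.7369 = 7.718 mg/L.

t_c ≈ 0.777 d; D_c ≈ 7.72 mg/L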